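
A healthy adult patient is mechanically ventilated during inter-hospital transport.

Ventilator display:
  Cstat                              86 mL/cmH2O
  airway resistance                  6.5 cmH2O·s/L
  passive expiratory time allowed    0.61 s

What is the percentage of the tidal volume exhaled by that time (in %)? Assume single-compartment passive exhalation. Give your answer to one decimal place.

66.4

τ = R × C = 6.5 × 86 mL/cmH2O = 6.5 × 0.086 L/cmH2O = 0.559 s.
Passive exhalation: V(t)/V₀ = e^(−t/τ) = e^(−0.61/0.559) = 0.3358.
Fraction exhaled = 1 − 0.3358 = 0.6642 → 66.42%.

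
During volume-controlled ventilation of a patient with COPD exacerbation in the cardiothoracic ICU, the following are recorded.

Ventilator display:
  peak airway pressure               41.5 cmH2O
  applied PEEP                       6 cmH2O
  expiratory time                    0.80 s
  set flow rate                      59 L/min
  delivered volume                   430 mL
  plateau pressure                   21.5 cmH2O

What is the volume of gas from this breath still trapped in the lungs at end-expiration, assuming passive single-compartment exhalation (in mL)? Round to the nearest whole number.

Flow: 59 L/min ÷ 60 = 0.9833 L/s.
R = (PIP − Pplat)/V̇ = (41.5 − 21.5) / 0.9833 = 20.0/0.9833 = 20.34 cmH2O·s/L.
C = Vt/(Pplat − PEEP) = 430.0 / (21.5 − 6) = 430.0/15.5 = 27.742 mL/cmH2O.
τ = R × C = 20.34 × 0.02774 L/cmH2O = 0.5642 s.
Fraction remaining = e^(−Te/τ) = e^(−0.80/0.5642) = 0.2422.
Trapped volume = 430.0 × 0.2422 = 104.15 mL.

104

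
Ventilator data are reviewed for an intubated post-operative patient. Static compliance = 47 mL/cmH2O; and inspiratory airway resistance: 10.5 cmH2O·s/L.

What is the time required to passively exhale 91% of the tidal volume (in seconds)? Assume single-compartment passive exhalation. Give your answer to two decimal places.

τ = R × C = 10.5 × 47 mL/cmH2O = 10.5 × 0.047 L/cmH2O = 0.4935 s.
Exhaled fraction f = 1 − e^(−t/τ) → t = −τ·ln(1 − f) = −0.4935·ln(0.09) = 1.188 s.

1.19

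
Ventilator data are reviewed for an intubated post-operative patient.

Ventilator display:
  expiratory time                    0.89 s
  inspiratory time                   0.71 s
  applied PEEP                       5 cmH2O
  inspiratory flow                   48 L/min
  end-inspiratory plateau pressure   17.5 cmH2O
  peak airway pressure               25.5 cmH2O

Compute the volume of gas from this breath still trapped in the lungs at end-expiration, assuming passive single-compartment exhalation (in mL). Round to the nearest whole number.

80

Flow: 48 L/min ÷ 60 = 0.8 L/s.
Vt = flow × Ti = 0.8 L/s × 0.71 s × 1000 mL/L = 568.0 mL.
R = (PIP − Pplat)/V̇ = (25.5 − 17.5) / 0.8 = 8.0/0.8 = 10.0 cmH2O·s/L.
C = Vt/(Pplat − PEEP) = 568.0 / (17.5 − 5) = 568.0/12.5 = 45.44 mL/cmH2O.
τ = R × C = 10.0 × 0.04544 L/cmH2O = 0.4544 s.
Fraction remaining = e^(−Te/τ) = e^(−0.89/0.4544) = 0.1411.
Trapped volume = 568.0 × 0.1411 = 80.145 mL.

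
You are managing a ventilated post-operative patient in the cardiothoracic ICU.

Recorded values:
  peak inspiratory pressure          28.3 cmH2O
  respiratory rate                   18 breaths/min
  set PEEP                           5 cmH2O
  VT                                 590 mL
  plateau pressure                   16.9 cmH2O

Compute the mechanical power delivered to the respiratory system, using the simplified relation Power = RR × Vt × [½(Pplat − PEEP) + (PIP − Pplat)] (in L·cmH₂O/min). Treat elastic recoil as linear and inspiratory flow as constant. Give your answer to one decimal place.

184.3

Per-breath work = Vt × [½(Pplat−PEEP) + (PIP−Pplat)] = 0.590 × [0.5×11.9 + 11.4] = 0.590 × 17.35 = 10.237 L·cmH2O.
Power = 18 × 10.237 = 184.27 L·cmH2O/min.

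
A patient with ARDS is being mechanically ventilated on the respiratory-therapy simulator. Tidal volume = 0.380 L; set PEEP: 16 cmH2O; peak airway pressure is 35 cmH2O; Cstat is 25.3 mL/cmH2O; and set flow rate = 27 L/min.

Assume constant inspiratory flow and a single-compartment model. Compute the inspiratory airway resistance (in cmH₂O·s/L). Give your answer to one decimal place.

Flow: 27 L/min ÷ 60 = 0.45 L/s.
Equation of motion (constant flow): PIP = Vt/C + R·V̇ + PEEP.
R·V̇ = PIP − Vt/C − PEEP = 35 − 380/25.3 − 16 = 35 − 15.02 − 16 = 3.98 cmH2O.
R = 3.98 / 0.45 = 8.844 cmH2O·s/L.

8.8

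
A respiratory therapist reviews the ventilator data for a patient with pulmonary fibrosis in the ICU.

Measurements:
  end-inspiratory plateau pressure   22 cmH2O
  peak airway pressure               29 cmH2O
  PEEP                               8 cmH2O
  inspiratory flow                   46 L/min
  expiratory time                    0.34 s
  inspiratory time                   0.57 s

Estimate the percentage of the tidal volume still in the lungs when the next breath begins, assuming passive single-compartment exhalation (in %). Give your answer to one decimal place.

Flow: 46 L/min ÷ 60 = 0.7667 L/s.
Vt = flow × Ti = 0.7667 L/s × 0.57 s × 1000 mL/L = 437.02 mL.
R = (PIP − Pplat)/V̇ = (29 − 22) / 0.7667 = 7.0/0.7667 = 9.13 cmH2O·s/L.
C = Vt/(Pplat − PEEP) = 437.02 / (22 − 8) = 437.02/14.0 = 31.216 mL/cmH2O.
τ = R × C = 9.13 × 0.03122 L/cmH2O = 0.285 s.
Fraction remaining at end-expiration = e^(−Te/τ) = e^(−0.34/0.285) = 0.3033 → 30.33%.

30.3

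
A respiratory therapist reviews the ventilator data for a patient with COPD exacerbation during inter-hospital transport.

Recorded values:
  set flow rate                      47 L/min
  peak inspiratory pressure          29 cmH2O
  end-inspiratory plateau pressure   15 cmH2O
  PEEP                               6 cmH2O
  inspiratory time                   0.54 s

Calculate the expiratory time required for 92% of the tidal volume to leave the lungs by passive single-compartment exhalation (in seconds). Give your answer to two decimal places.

Flow: 47 L/min ÷ 60 = 0.7833 L/s.
Vt = flow × Ti = 0.7833 L/s × 0.54 s × 1000 mL/L = 422.98 mL.
R = (PIP − Pplat)/V̇ = (29 − 15) / 0.7833 = 14.0/0.7833 = 17.873 cmH2O·s/L.
C = Vt/(Pplat − PEEP) = 422.98 / (15 − 6) = 422.98/9.0 = 46.998 mL/cmH2O.
τ = R × C = 17.873 × 0.047 L/cmH2O = 0.84 s.
t = −τ·ln(1 − 0.92) = −0.84·ln(0.08) = 2.122 s.

2.12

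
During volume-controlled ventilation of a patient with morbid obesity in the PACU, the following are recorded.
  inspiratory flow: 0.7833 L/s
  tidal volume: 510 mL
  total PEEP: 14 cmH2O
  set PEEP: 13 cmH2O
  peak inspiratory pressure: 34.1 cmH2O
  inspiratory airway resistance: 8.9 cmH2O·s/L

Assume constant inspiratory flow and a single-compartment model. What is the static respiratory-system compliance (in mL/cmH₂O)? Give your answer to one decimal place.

38.8

Total PEEP = 14 cmH2O (set 13 + intrinsic 1); this is the baseline alveolar pressure.
Equation of motion (constant flow): PIP = Vt/C + R·V̇ + PEEP.
Vt/C = PIP − R·V̇ − PEEP = 34.1 − 8.9×0.7833 − 14 = 34.1 − 6.971 − 14 = 13.129 cmH2O.
C = Vt / 13.129 = 510 / 13.129 = 38.845 mL/cmH2O.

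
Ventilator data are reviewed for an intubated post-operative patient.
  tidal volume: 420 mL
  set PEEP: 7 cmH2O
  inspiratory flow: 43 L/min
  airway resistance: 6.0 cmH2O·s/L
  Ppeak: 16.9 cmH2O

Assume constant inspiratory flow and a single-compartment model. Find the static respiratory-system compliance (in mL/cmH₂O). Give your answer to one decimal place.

Flow: 43 L/min ÷ 60 = 0.7167 L/s.
Equation of motion (constant flow): PIP = Vt/C + R·V̇ + PEEP.
Vt/C = PIP − R·V̇ − PEEP = 16.9 − 6.0×0.7167 − 7 = 16.9 − 4.3 − 7 = 5.6 cmH2O.
C = Vt / 5.6 = 420 / 5.6 = 75.0 mL/cmH2O.

75.0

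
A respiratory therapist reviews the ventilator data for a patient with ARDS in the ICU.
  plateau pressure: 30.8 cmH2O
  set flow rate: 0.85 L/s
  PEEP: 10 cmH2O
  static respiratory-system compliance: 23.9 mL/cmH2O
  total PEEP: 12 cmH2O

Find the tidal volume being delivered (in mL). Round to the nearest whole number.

449

End-expiratory occlusion gives total PEEP = 12 cmH2O (intrinsic PEEP = 12 − 10 = 2). Use total PEEP for the elastic gradient.
Vt = Cstat × (Pplat − PEEPtotal) = 23.9 × (30.8 − 12) = 23.9 × 18.8 = 449.32 mL.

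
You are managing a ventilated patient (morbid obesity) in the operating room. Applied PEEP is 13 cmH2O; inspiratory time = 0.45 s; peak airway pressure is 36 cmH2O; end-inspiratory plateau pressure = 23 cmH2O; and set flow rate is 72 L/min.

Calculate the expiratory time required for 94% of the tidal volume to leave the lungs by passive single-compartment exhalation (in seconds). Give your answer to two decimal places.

1.65

Flow: 72 L/min ÷ 60 = 1.2 L/s.
Vt = flow × Ti = 1.2 L/s × 0.45 s × 1000 mL/L = 540.0 mL.
R = (PIP − Pplat)/V̇ = (36 − 23) / 1.2 = 13.0/1.2 = 10.833 cmH2O·s/L.
C = Vt/(Pplat − PEEP) = 540.0 / (23 − 13) = 540.0/10.0 = 54.0 mL/cmH2O.
τ = R × C = 10.833 × 0.054 L/cmH2O = 0.585 s.
t = −τ·ln(1 − 0.94) = −0.585·ln(0.06) = 1.646 s.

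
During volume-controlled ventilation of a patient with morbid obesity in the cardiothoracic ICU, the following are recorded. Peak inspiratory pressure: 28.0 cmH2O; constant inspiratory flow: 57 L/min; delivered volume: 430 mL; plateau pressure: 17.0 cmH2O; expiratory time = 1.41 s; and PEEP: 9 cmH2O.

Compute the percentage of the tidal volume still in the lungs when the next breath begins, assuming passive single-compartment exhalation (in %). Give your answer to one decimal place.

Flow: 57 L/min ÷ 60 = 0.95 L/s.
R = (PIP − Pplat)/V̇ = (28.0 − 17.0) / 0.95 = 11.0/0.95 = 11.579 cmH2O·s/L.
C = Vt/(Pplat − PEEP) = 430.0 / (17.0 − 9) = 430.0/8.0 = 53.75 mL/cmH2O.
τ = R × C = 11.579 × 0.05375 L/cmH2O = 0.6224 s.
Fraction remaining at end-expiration = e^(−Te/τ) = e^(−1.41/0.6224) = 0.1038 → 10.38%.

10.4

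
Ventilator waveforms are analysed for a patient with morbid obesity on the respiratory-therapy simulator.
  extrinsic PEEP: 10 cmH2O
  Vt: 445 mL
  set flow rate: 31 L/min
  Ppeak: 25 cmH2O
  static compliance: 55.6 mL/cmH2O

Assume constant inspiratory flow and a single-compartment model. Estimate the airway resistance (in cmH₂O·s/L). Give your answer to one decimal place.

13.5

Flow: 31 L/min ÷ 60 = 0.5167 L/s.
Equation of motion (constant flow): PIP = Vt/C + R·V̇ + PEEP.
R·V̇ = PIP − Vt/C − PEEP = 25 − 445/55.6 − 10 = 25 − 8.004 − 10 = 6.996 cmH2O.
R = 6.996 / 0.5167 = 13.54 cmH2O·s/L.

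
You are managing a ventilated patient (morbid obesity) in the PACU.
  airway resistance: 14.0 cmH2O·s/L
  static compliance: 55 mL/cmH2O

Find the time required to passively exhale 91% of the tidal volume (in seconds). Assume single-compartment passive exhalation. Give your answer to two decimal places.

τ = R × C = 14.0 × 55 mL/cmH2O = 14.0 × 0.055 L/cmH2O = 0.77 s.
Exhaled fraction f = 1 − e^(−t/τ) → t = −τ·ln(1 − f) = −0.77·ln(0.09) = 1.854 s.

1.85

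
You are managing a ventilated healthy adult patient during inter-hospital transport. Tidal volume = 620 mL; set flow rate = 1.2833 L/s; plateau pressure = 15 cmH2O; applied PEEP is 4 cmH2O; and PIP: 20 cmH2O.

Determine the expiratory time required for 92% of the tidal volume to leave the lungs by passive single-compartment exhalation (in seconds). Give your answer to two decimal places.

0.55

R = (PIP − Pplat)/V̇ = (20 − 15) / 1.2833 = 5.0/1.2833 = 3.896 cmH2O·s/L.
C = Vt/(Pplat − PEEP) = 620.0 / (15 − 4) = 620.0/11.0 = 56.364 mL/cmH2O.
τ = R × C = 3.896 × 0.05636 L/cmH2O = 0.2196 s.
t = −τ·ln(1 − 0.92) = −0.2196·ln(0.08) = 0.5547 s.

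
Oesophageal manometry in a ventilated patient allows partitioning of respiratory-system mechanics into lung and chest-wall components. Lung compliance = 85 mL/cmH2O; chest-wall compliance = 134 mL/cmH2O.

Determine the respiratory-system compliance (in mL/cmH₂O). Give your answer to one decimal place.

52.0

Lung and chest wall are elastances in series: 1/Crs = 1/CL + 1/Ccw.
1/Crs = 1/85 + 1/134 = 0.01923.
Crs = 52.002 mL/cmH2O.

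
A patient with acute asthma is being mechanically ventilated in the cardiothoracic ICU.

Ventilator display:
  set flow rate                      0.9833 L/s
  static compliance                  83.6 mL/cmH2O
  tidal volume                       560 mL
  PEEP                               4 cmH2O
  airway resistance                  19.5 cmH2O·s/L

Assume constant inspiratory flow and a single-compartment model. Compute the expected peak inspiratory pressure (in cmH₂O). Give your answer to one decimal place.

Equation of motion (constant flow): PIP = Vt/C + R·V̇ + PEEP.
PIP = 560/83.6 + 19.5×0.9833 + 4 = 6.699 + 19.174 + 4 = 29.873 cmH2O.

29.9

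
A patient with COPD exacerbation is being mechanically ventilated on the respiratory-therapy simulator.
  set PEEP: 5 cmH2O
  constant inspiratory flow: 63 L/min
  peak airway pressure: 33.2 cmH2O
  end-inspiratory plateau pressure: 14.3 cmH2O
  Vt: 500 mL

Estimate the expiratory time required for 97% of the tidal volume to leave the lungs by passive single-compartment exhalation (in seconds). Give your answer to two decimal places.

3.39

Flow: 63 L/min ÷ 60 = 1.05 L/s.
R = (PIP − Pplat)/V̇ = (33.2 − 14.3) / 1.05 = 18.9/1.05 = 18.0 cmH2O·s/L.
C = Vt/(Pplat − PEEP) = 500.0 / (14.3 − 5) = 500.0/9.3 = 53.763 mL/cmH2O.
τ = R × C = 18.0 × 0.05376 L/cmH2O = 0.9677 s.
t = −τ·ln(1 − 0.97) = −0.9677·ln(0.03) = 3.393 s.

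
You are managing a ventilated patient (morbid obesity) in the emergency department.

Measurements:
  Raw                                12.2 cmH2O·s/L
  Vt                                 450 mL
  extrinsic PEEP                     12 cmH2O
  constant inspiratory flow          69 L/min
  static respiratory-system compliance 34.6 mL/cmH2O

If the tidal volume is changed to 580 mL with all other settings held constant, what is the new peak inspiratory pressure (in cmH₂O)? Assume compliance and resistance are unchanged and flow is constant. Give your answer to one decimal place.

Flow: 69 L/min ÷ 60 = 1.15 L/s.
PIP = Vt/C + R·V̇ + PEEP (constant-flow equation of motion).
Only the elastic term changes: ΔPIP = ΔVt / C = (580 − 450) / 34.6 = 3.757 cmH2O.
Original PIP = 450/34.6 + 12.2×1.15 + 12 = 39.036 cmH2O; new PIP = 39.036 + (3.757) = 42.793 cmH2O.

42.8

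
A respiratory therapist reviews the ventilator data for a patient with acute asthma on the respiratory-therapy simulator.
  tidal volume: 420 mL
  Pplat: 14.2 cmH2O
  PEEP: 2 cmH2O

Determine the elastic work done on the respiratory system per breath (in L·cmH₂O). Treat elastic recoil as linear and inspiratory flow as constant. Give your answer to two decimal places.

2.56

Elastic work ≈ ½ × (Pplat − PEEP) × Vt = 0.5 × (14.2 − 2) × 0.420 L = 0.5 × 12.2 × 0.420 = 2.562 L·cmH2O.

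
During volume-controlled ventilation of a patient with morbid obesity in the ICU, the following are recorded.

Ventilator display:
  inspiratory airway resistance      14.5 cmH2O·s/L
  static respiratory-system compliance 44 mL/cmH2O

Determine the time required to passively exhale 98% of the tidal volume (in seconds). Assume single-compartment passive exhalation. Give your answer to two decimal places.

τ = R × C = 14.5 × 44 mL/cmH2O = 14.5 × 0.044 L/cmH2O = 0.638 s.
Exhaled fraction f = 1 − e^(−t/τ) → t = −τ·ln(1 − f) = −0.638·ln(0.02) = 2.496 s.

2.50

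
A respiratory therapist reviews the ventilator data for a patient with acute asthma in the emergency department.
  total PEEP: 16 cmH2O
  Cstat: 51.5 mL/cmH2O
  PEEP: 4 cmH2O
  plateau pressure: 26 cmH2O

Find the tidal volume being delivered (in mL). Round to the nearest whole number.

515

End-expiratory occlusion gives total PEEP = 16 cmH2O (intrinsic PEEP = 16 − 4 = 12). Use total PEEP for the elastic gradient.
Vt = Cstat × (Pplat − PEEPtotal) = 51.5 × (26 − 16) = 51.5 × 10.0 = 515.0 mL.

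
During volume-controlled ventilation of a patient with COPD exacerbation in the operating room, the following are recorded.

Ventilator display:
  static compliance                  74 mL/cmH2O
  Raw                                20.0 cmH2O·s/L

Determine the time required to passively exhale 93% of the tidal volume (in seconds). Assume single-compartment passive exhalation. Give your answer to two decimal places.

τ = R × C = 20.0 × 74 mL/cmH2O = 20.0 × 0.074 L/cmH2O = 1.48 s.
Exhaled fraction f = 1 − e^(−t/τ) → t = −τ·ln(1 − f) = −1.48·ln(0.07) = 3.936 s.

3.94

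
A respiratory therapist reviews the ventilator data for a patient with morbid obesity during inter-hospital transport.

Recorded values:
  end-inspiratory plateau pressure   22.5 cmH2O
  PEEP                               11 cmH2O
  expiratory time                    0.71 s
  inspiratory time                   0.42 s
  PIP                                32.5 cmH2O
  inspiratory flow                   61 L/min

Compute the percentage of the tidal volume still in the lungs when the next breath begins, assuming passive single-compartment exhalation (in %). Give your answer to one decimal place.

Flow: 61 L/min ÷ 60 = 1.0167 L/s.
Vt = flow × Ti = 1.0167 L/s × 0.42 s × 1000 mL/L = 427.01 mL.
R = (PIP − Pplat)/V̇ = (32.5 − 22.5) / 1.0167 = 10.0/1.0167 = 9.836 cmH2O·s/L.
C = Vt/(Pplat − PEEP) = 427.01 / (22.5 − 11) = 427.01/11.5 = 37.131 mL/cmH2O.
τ = R × C = 9.836 × 0.03713 L/cmH2O = 0.3652 s.
Fraction remaining at end-expiration = e^(−Te/τ) = e^(−0.71/0.3652) = 0.1431 → 14.31%.

14.3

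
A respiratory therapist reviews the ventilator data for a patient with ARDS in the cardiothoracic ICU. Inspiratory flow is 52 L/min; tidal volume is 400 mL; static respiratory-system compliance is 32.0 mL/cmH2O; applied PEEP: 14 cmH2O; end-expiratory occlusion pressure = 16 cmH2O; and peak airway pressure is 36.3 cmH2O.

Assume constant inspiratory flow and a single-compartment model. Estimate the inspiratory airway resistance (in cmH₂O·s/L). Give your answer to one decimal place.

Flow: 52 L/min ÷ 60 = 0.8667 L/s.
Total PEEP = 16 cmH2O (set 14 + intrinsic 2); this is the baseline alveolar pressure.
Equation of motion (constant flow): PIP = Vt/C + R·V̇ + PEEP.
R·V̇ = PIP − Vt/C − PEEP = 36.3 − 400/32.0 − 16 = 36.3 − 12.5 − 16 = 7.8 cmH2O.
R = 7.8 / 0.8667 = 9.0 cmH2O·s/L.

9.0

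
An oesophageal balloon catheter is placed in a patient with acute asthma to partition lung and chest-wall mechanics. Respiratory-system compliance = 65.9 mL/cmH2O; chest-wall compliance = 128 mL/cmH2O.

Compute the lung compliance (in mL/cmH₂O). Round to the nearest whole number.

1/CL = 1/Crs − 1/Ccw.
1/CL = 1/65.9 − 1/128 = 0.007362.
CL = 135.83 mL/cmH2O.

136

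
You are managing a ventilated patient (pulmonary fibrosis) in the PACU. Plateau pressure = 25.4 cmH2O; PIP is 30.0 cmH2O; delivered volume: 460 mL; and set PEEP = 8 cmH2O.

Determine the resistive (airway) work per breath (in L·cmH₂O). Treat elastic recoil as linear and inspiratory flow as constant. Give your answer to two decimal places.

2.12

With constant inspiratory flow the resistive pressure is constant at PIP − Pplat = 30.0 − 25.4 = 4.6 cmH2O, so resistive work = 4.6 × 0.460 = 2.116 L·cmH2O.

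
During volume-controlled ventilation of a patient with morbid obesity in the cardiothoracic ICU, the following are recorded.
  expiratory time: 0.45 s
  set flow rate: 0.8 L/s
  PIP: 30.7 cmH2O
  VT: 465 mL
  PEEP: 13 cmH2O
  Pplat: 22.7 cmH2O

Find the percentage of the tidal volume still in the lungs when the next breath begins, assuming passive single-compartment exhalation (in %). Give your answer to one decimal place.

R = (PIP − Pplat)/V̇ = (30.7 − 22.7) / 0.8 = 8.0/0.8 = 10.0 cmH2O·s/L.
C = Vt/(Pplat − PEEP) = 465.0 / (22.7 − 13) = 465.0/9.7 = 47.938 mL/cmH2O.
τ = R × C = 10.0 × 0.04794 L/cmH2O = 0.4794 s.
Fraction remaining at end-expiration = e^(−Te/τ) = e^(−0.45/0.4794) = 0.3911 → 39.11%.

39.1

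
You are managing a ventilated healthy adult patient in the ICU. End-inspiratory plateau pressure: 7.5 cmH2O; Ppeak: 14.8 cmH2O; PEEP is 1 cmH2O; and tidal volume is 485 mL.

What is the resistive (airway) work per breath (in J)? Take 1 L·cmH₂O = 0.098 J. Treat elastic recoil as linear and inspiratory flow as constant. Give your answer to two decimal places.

0.35

With constant inspiratory flow the resistive pressure is constant at PIP − Pplat = 14.8 − 7.5 = 7.3 cmH2O, so resistive work = 7.3 × 0.485 = 3.541 L·cmH2O.
× 0.098 J/(L·cmH2O) → 0.347 J.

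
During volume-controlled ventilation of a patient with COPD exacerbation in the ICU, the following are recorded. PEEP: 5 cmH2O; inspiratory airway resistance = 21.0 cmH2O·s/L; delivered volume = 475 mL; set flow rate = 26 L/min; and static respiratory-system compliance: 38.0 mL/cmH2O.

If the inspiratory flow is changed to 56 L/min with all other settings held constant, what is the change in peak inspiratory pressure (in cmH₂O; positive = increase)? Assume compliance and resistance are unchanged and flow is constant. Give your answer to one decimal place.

Flow: 26 L/min ÷ 60 = 0.4333 L/s.
New flow: 56 L/min ÷ 60 = 0.9333 L/s.
PIP = Vt/C + R·V̇ + PEEP (constant-flow equation of motion).
Only the resistive term changes: ΔPIP = R × ΔV̇ = 21.0 × (0.9333 − 0.4333) = 21.0 × 0.5 = 10.5 cmH2O.

10.5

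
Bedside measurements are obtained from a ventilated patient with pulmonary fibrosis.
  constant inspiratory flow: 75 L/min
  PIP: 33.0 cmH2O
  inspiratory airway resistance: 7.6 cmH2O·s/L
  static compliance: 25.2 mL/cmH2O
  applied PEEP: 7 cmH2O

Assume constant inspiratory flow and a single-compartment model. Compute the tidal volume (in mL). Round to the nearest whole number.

Flow: 75 L/min ÷ 60 = 1.25 L/s.
Equation of motion (constant flow): PIP = Vt/C + R·V̇ + PEEP.
Vt/C = PIP − R·V̇ − PEEP = 33.0 − 9.5 − 7 = 16.5 cmH2O.
Vt = C × 16.5 = 25.2 × 16.5 = 415.8 mL.

416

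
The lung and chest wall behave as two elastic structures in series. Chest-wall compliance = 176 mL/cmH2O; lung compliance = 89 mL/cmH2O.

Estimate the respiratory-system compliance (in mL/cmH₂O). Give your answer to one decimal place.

59.1

Lung and chest wall are elastances in series: 1/Crs = 1/CL + 1/Ccw.
1/Crs = 1/89 + 1/176 = 0.01692.
Crs = 59.102 mL/cmH2O.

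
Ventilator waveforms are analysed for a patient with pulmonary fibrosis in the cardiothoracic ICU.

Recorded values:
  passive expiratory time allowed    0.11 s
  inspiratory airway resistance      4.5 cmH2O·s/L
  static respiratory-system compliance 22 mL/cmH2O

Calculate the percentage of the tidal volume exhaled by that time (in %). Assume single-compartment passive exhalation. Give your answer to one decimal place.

67.1

τ = R × C = 4.5 × 22 mL/cmH2O = 4.5 × 0.022 L/cmH2O = 0.099 s.
Passive exhalation: V(t)/V₀ = e^(−t/τ) = e^(−0.11/0.099) = 0.3292.
Fraction exhaled = 1 − 0.3292 = 0.6708 → 67.08%.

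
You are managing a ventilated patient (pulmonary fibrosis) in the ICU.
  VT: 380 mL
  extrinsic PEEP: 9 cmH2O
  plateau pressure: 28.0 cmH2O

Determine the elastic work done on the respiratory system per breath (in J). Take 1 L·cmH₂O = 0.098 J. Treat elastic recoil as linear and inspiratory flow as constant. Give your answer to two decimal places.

Elastic work ≈ ½ × (Pplat − PEEP) × Vt = 0.5 × (28.0 − 9) × 0.380 L = 0.5 × 19.0 × 0.380 = 3.61 L·cmH2O.
× 0.098 J/(L·cmH2O) → 0.3538 J.

0.35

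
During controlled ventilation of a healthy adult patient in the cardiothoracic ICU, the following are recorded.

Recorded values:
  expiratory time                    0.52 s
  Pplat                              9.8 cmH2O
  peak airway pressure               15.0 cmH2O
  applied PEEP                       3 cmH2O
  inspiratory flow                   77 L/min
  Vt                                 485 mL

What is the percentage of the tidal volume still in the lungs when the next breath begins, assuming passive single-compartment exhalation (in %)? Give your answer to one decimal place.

16.5

Flow: 77 L/min ÷ 60 = 1.2833 L/s.
R = (PIP − Pplat)/V̇ = (15.0 − 9.8) / 1.2833 = 5.2/1.2833 = 4.052 cmH2O·s/L.
C = Vt/(Pplat − PEEP) = 485.0 / (9.8 − 3) = 485.0/6.8 = 71.324 mL/cmH2O.
τ = R × C = 4.052 × 0.07132 L/cmH2O = 0.289 s.
Fraction remaining at end-expiration = e^(−Te/τ) = e^(−0.52/0.289) = 0.1654 → 16.54%.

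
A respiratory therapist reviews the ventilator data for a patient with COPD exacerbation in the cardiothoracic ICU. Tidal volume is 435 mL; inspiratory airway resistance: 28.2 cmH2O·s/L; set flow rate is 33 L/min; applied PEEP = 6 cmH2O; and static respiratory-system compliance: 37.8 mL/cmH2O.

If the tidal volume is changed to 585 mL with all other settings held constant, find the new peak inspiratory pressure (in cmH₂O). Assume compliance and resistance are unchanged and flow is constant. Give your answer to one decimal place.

37.0

Flow: 33 L/min ÷ 60 = 0.55 L/s.
PIP = Vt/C + R·V̇ + PEEP (constant-flow equation of motion).
Only the elastic term changes: ΔPIP = ΔVt / C = (585 − 435) / 37.8 = 3.968 cmH2O.
Original PIP = 435/37.8 + 28.2×0.55 + 6 = 33.018 cmH2O; new PIP = 33.018 + (3.968) = 36.986 cmH2O.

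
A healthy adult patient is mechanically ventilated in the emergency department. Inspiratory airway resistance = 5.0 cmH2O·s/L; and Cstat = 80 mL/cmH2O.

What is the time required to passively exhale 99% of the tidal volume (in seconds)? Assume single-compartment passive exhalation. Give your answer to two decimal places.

1.84

τ = R × C = 5.0 × 80 mL/cmH2O = 5.0 × 0.080 L/cmH2O = 0.4 s.
Exhaled fraction f = 1 − e^(−t/τ) → t = −τ·ln(1 − f) = −0.4·ln(0.01) = 1.842 s.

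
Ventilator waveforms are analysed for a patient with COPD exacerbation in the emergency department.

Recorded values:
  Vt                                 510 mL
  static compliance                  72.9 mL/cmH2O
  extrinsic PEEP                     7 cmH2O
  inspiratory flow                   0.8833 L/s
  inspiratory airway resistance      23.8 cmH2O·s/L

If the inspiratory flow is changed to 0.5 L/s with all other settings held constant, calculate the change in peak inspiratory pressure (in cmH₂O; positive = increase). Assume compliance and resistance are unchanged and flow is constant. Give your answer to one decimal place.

PIP = Vt/C + R·V̇ + PEEP (constant-flow equation of motion).
Only the resistive term changes: ΔPIP = R × ΔV̇ = 23.8 × (0.5 − 0.8833) = 23.8 × -0.3833 = -9.123 cmH2O.

-9.1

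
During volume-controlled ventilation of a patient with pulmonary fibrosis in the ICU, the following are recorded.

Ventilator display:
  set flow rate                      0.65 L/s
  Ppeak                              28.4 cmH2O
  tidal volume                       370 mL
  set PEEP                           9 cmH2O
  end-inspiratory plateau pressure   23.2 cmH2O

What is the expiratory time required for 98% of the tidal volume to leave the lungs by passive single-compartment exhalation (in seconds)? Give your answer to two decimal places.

R = (PIP − Pplat)/V̇ = (28.4 − 23.2) / 0.65 = 5.2/0.65 = 8.0 cmH2O·s/L.
C = Vt/(Pplat − PEEP) = 370.0 / (23.2 − 9) = 370.0/14.2 = 26.056 mL/cmH2O.
τ = R × C = 8.0 × 0.02606 L/cmH2O = 0.2085 s.
t = −τ·ln(1 − 0.98) = −0.2085·ln(0.02) = 0.8157 s.

0.82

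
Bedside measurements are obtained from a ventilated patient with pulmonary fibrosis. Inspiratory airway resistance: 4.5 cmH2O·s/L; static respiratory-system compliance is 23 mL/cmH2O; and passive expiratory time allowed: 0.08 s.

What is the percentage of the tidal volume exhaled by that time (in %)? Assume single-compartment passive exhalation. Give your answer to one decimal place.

53.8

τ = R × C = 4.5 × 23 mL/cmH2O = 4.5 × 0.023 L/cmH2O = 0.1035 s.
Passive exhalation: V(t)/V₀ = e^(−t/τ) = e^(−0.08/0.1035) = 0.4617.
Fraction exhaled = 1 − 0.4617 = 0.5383 → 53.83%.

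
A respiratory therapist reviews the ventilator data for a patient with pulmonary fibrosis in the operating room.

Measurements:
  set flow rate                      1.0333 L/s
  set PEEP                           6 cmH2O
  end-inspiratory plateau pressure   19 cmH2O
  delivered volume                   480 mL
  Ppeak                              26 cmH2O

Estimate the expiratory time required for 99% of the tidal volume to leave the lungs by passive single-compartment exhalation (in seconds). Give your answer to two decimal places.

R = (PIP − Pplat)/V̇ = (26 − 19) / 1.0333 = 7.0/1.0333 = 6.774 cmH2O·s/L.
C = Vt/(Pplat − PEEP) = 480.0 / (19 − 6) = 480.0/13.0 = 36.923 mL/cmH2O.
τ = R × C = 6.774 × 0.03692 L/cmH2O = 0.2501 s.
t = −τ·ln(1 − 0.99) = −0.2501·ln(0.01) = 1.152 s.

1.15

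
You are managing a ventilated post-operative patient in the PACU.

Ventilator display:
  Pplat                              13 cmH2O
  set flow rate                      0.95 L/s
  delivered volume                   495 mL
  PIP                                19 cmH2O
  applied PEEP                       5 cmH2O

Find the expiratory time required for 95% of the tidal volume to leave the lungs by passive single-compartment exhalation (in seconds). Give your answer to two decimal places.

1.17

R = (PIP − Pplat)/V̇ = (19 − 13) / 0.95 = 6.0/0.95 = 6.316 cmH2O·s/L.
C = Vt/(Pplat − PEEP) = 495.0 / (13 − 5) = 495.0/8.0 = 61.875 mL/cmH2O.
τ = R × C = 6.316 × 0.06188 L/cmH2O = 0.3908 s.
t = −τ·ln(1 − 0.95) = −0.3908·ln(0.05) = 1.171 s.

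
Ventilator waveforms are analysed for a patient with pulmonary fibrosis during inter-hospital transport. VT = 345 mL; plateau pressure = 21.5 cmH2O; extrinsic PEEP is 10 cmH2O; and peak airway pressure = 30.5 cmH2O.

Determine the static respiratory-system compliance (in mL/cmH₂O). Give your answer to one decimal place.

30.0

Cstat = Vt / (Pplat − PEEP) = 345 / (21.5 − 10) = 345 / 11.5 = 30.0 mL/cmH2O.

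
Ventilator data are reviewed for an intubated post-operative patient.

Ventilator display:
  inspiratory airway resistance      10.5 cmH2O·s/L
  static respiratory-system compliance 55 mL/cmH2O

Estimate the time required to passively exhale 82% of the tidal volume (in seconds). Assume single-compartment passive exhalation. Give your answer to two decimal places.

0.99

τ = R × C = 10.5 × 55 mL/cmH2O = 10.5 × 0.055 L/cmH2O = 0.5775 s.
Exhaled fraction f = 1 − e^(−t/τ) → t = −τ·ln(1 − f) = −0.5775·ln(0.18) = 0.9903 s.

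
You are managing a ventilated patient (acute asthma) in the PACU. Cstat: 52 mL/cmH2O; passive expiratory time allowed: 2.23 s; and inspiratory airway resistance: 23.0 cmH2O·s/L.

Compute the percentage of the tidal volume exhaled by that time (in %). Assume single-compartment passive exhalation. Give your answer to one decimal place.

τ = R × C = 23.0 × 52 mL/cmH2O = 23.0 × 0.052 L/cmH2O = 1.196 s.
Passive exhalation: V(t)/V₀ = e^(−t/τ) = e^(−2.23/1.196) = 0.155.
Fraction exhaled = 1 − 0.155 = 0.845 → 84.5%.

84.5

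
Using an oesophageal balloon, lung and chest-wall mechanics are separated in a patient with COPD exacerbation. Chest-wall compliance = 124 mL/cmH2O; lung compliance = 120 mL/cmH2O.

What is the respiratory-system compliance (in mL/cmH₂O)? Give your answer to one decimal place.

61.0

Lung and chest wall are elastances in series: 1/Crs = 1/CL + 1/Ccw.
1/Crs = 1/120 + 1/124 = 0.0164.
Crs = 60.976 mL/cmH2O.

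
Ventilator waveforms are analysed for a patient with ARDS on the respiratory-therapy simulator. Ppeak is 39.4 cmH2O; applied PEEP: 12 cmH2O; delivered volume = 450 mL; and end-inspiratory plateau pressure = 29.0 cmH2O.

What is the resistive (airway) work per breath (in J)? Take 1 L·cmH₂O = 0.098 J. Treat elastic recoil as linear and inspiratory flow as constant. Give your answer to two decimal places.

With constant inspiratory flow the resistive pressure is constant at PIP − Pplat = 39.4 − 29.0 = 10.4 cmH2O, so resistive work = 10.4 × 0.450 = 4.68 L·cmH2O.
× 0.098 J/(L·cmH2O) → 0.4586 J.

0.46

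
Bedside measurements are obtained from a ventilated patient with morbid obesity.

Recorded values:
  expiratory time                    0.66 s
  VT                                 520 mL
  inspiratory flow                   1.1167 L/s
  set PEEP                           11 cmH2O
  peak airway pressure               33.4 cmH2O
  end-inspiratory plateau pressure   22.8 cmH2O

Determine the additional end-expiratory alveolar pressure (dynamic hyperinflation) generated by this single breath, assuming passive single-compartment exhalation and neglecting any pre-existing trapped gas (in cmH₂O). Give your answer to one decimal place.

R = (PIP − Pplat)/V̇ = (33.4 − 22.8) / 1.1167 = 10.6/1.1167 = 9.492 cmH2O·s/L.
C = Vt/(Pplat − PEEP) = 520.0 / (22.8 − 11) = 520.0/11.8 = 44.068 mL/cmH2O.
τ = R × C = 9.492 × 0.04407 L/cmH2O = 0.4183 s.
Fraction remaining = e^(−Te/τ) = e^(−0.66/0.4183) = 0.2064; trapped volume = 520.0 × 0.2064 = 107.33 mL.
Additional alveolar pressure from trapping ≈ V_trapped / C = 107.33 / 44.068 = 2.436 cmH2O.

2.4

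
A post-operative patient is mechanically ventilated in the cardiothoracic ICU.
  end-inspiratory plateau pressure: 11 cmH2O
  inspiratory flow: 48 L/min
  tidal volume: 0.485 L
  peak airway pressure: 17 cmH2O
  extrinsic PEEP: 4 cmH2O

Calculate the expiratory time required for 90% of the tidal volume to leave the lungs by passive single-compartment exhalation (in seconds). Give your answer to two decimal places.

1.20

Flow: 48 L/min ÷ 60 = 0.8 L/s.
R = (PIP − Pplat)/V̇ = (17 − 11) / 0.8 = 6.0/0.8 = 7.5 cmH2O·s/L.
C = Vt/(Pplat − PEEP) = 485.0 / (11 − 4) = 485.0/7.0 = 69.286 mL/cmH2O.
τ = R × C = 7.5 × 0.06929 L/cmH2O = 0.5197 s.
t = −τ·ln(1 − 0.90) = −0.5197·ln(0.1) = 1.197 s.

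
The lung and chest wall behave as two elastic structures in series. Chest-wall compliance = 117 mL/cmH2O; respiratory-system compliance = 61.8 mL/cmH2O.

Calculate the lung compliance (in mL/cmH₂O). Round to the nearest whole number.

131

1/CL = 1/Crs − 1/Ccw.
1/CL = 1/61.8 − 1/117 = 0.007634.
CL = 130.99 mL/cmH2O.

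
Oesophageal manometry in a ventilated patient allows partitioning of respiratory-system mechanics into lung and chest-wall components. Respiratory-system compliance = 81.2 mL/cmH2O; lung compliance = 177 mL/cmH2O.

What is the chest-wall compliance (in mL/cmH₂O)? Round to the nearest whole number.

1/Ccw = 1/Crs − 1/CL.
1/Ccw = 1/81.2 − 1/177 = 0.006666.
Ccw = 150.02 mL/cmH2O.

150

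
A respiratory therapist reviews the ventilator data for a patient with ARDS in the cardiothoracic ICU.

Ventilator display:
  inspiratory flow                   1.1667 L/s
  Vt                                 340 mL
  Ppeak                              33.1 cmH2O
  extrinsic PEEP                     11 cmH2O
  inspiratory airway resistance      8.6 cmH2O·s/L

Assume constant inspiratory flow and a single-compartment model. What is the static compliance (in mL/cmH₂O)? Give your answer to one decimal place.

28.2

Equation of motion (constant flow): PIP = Vt/C + R·V̇ + PEEP.
Vt/C = PIP − R·V̇ − PEEP = 33.1 − 8.6×1.1667 − 11 = 33.1 − 10.034 − 11 = 12.066 cmH2O.
C = Vt / 12.066 = 340 / 12.066 = 28.178 mL/cmH2O.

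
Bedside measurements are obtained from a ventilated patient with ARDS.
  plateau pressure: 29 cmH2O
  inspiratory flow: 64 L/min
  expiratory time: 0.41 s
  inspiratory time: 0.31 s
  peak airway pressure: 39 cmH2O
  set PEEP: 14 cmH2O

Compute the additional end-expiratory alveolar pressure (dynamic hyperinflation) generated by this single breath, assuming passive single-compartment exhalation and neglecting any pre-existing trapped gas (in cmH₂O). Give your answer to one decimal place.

2.1

Flow: 64 L/min ÷ 60 = 1.0667 L/s.
Vt = flow × Ti = 1.0667 L/s × 0.31 s × 1000 mL/L = 330.68 mL.
R = (PIP − Pplat)/V̇ = (39 − 29) / 1.0667 = 10.0/1.0667 = 9.375 cmH2O·s/L.
C = Vt/(Pplat − PEEP) = 330.68 / (29 − 14) = 330.68/15.0 = 22.045 mL/cmH2O.
τ = R × C = 9.375 × 0.02205 L/cmH2O = 0.2067 s.
Fraction remaining = e^(−Te/τ) = e^(−0.41/0.2067) = 0.1376; trapped volume = 330.68 × 0.1376 = 45.502 mL.
Additional alveolar pressure from trapping ≈ V_trapped / C = 45.502 / 22.045 = 2.064 cmH2O.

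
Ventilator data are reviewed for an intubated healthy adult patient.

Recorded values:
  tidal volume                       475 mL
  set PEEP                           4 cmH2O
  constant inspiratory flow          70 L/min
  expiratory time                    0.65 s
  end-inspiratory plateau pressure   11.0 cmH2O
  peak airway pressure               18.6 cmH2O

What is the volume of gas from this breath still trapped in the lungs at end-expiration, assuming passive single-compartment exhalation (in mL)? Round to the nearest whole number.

Flow: 70 L/min ÷ 60 = 1.1667 L/s.
R = (PIP − Pplat)/V̇ = (18.6 − 11.0) / 1.1667 = 7.6/1.1667 = 6.514 cmH2O·s/L.
C = Vt/(Pplat − PEEP) = 475.0 / (11.0 − 4) = 475.0/7.0 = 67.857 mL/cmH2O.
τ = R × C = 6.514 × 0.06786 L/cmH2O = 0.442 s.
Fraction remaining = e^(−Te/τ) = e^(−0.65/0.442) = 0.2298.
Trapped volume = 475.0 × 0.2298 = 109.16 mL.

109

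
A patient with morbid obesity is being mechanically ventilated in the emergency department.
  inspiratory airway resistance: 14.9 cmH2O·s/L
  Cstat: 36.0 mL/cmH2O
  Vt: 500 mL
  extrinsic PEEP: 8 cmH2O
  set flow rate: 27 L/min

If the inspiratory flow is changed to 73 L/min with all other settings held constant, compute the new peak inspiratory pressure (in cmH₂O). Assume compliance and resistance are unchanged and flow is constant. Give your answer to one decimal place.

40.0

Flow: 27 L/min ÷ 60 = 0.45 L/s.
New flow: 73 L/min ÷ 60 = 1.2167 L/s.
PIP = Vt/C + R·V̇ + PEEP (constant-flow equation of motion).
Only the resistive term changes: ΔPIP = R × ΔV̇ = 14.9 × (1.2167 − 0.45) = 14.9 × 0.7667 = 11.424 cmH2O.
Original PIP = 500/36.0 + 14.9×0.45 + 8 = 28.594 cmH2O; new PIP = 28.594 + (11.424) = 40.018 cmH2O.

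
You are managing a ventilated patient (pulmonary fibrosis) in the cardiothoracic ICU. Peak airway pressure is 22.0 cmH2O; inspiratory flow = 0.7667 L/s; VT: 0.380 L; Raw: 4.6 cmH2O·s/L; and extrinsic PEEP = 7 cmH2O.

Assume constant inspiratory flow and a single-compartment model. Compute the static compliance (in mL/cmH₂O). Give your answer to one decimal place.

33.1

Equation of motion (constant flow): PIP = Vt/C + R·V̇ + PEEP.
Vt/C = PIP − R·V̇ − PEEP = 22.0 − 4.6×0.7667 − 7 = 22.0 − 3.527 − 7 = 11.473 cmH2O.
C = Vt / 11.473 = 380 / 11.473 = 33.121 mL/cmH2O.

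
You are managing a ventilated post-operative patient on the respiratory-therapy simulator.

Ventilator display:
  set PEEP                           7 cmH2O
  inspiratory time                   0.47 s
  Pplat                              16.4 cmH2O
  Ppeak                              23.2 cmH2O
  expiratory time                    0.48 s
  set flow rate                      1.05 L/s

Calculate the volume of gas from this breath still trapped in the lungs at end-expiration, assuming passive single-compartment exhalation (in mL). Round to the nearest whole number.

Vt = flow × Ti = 1.05 L/s × 0.47 s × 1000 mL/L = 493.5 mL.
R = (PIP − Pplat)/V̇ = (23.2 − 16.4) / 1.05 = 6.8/1.05 = 6.476 cmH2O·s/L.
C = Vt/(Pplat − PEEP) = 493.5 / (16.4 − 7) = 493.5/9.4 = 52.5 mL/cmH2O.
τ = R × C = 6.476 × 0.0525 L/cmH2O = 0.34 s.
Fraction remaining = e^(−Te/τ) = e^(−0.48/0.34) = 0.2437.
Trapped volume = 493.5 × 0.2437 = 120.27 mL.

120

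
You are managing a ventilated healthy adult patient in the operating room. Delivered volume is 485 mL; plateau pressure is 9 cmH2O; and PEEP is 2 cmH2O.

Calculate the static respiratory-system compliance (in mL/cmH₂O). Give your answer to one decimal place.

Cstat = Vt / (Pplat − PEEP) = 485 / (9 − 2) = 485 / 7.0 = 69.286 mL/cmH2O.

69.3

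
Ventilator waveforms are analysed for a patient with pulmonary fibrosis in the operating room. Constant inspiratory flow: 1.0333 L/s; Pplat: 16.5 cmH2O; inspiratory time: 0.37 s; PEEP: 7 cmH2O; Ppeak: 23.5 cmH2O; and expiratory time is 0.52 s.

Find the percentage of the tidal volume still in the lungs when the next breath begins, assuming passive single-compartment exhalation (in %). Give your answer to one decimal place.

Vt = flow × Ti = 1.0333 L/s × 0.37 s × 1000 mL/L = 382.32 mL.
R = (PIP − Pplat)/V̇ = (23.5 − 16.5) / 1.0333 = 7.0/1.0333 = 6.774 cmH2O·s/L.
C = Vt/(Pplat − PEEP) = 382.32 / (16.5 − 7) = 382.32/9.5 = 40.244 mL/cmH2O.
τ = R × C = 6.774 × 0.04024 L/cmH2O = 0.2726 s.
Fraction remaining at end-expiration = e^(−Te/τ) = e^(−0.52/0.2726) = 0.1484 → 14.84%.

14.8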